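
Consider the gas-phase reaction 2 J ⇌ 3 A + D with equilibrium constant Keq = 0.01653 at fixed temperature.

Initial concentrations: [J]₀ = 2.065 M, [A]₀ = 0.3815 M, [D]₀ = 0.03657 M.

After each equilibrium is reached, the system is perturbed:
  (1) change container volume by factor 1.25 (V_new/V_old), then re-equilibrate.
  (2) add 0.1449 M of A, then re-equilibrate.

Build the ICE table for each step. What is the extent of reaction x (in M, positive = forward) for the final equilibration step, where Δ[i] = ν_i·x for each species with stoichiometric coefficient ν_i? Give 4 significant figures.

Q₀ = 4.7618e-04 vs Keq = 0.01653 ⇒ Q<K, forward
Step 1:
                   J          A          D
  init         2.065     0.3815    0.03657
  Δ          -0.2259     0.3389      0.113
  eq           1.839     0.7204     0.1495
  solve Keq expr → x = 0.113; check Q = 0.01653
Then change container volume by factor 1.25 (V_new/V_old).
Step 2:
                   J          A          D
  init         1.471     0.5763     0.1196
  Δ           -0.035    0.05251     0.0175
  eq           1.436     0.6288     0.1371
  solve Keq expr → x = 0.0175; check Q = 0.01653
Then add 0.1449 M of A.
Step 3:
                   J          A          D
  init         1.436     0.7737     0.1371
  Δ          0.05378   -0.08067   -0.02689
  eq            1.49     0.6931     0.1102
  solve Keq expr → x = -0.02689; check Q = 0.01653

x = -0.02689 M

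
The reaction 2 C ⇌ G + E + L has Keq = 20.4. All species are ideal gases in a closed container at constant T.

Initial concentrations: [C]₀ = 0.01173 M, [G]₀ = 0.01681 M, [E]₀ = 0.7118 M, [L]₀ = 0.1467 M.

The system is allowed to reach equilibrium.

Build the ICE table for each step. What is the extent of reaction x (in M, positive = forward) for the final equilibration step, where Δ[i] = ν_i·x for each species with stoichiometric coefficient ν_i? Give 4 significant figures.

x = 0.001062 M

Q₀ = 12.76 vs Keq = 20.4 ⇒ Q<K, forward
Step 1:
                  C         G         E         L
  I         0.01173   0.01681    0.7118    0.1467
  C       -0.002124  0.001062  0.001062  0.001062
  E        0.009606   0.01787    0.7129    0.1478
  solve Keq expr → x = 0.001062; check Q = 20.4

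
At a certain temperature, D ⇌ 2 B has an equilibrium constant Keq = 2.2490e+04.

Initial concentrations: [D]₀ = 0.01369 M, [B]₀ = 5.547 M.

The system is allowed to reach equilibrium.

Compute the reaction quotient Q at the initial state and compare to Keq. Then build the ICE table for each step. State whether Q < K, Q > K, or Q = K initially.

Q₀ = 2248 vs Keq = 2.2490e+04 ⇒ Q<K, forward
Step 1:
                    D           B
  I           0.01369       5.547
  C          -0.01231     0.02462
  E           0.00138       5.572
  solve Keq expr → x = 0.01231; check Q = 2.2490e+04

Q₀ = 2248; Q < K (proceeds forward)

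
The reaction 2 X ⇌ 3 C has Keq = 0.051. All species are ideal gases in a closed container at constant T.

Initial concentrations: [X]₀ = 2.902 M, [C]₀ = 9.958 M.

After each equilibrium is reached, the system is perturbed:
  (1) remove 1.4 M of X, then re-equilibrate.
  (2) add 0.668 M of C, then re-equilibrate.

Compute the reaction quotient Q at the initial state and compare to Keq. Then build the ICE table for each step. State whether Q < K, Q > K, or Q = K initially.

Q₀ = 117.3; Q > K (proceeds reverse)

Q₀ = 117.3 vs Keq = 0.051 ⇒ Q>K, reverse
Step 1:
                  X         C
  Initial     2.902     9.958
  Change      5.608    -8.412
  Equil        8.51     1.546
  solve Keq expr → x = -2.804; check Q = 0.051
Then remove 1.4 M of X.
Step 2:
                  X         C
  Initial      7.11     1.546
  Change     0.1072   -0.1608
  Equil       7.217     1.385
  solve Keq expr → x = -0.0536; check Q = 0.051
Then add 0.668 M of C.
Step 3:
                  X         C
  Initial     7.217     2.053
  Change     0.4106    -0.616
  Equil       7.628     1.437
  solve Keq expr → x = -0.2053; check Q = 0.051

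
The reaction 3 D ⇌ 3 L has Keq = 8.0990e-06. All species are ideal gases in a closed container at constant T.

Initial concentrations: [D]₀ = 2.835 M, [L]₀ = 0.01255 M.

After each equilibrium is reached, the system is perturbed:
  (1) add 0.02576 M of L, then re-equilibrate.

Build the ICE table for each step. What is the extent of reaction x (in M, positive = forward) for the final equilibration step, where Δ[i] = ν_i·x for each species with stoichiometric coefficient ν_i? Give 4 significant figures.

Q₀ = 8.6751e-08 vs Keq = 8.0990e-06 ⇒ Q<K, forward
Step 1:
                    D           L
  I             2.835     0.01255
  C          -0.04351     0.04351
  E             2.791     0.05606
  solve Keq expr → x = 0.0145; check Q = 8.0990e-06
Then add 0.02576 M of L.
Step 2:
                    D           L
  I             2.791     0.08182
  C           0.02525    -0.02525
  E             2.817     0.05657
  solve Keq expr → x = -0.008418; check Q = 8.0990e-06

x = -0.008418 M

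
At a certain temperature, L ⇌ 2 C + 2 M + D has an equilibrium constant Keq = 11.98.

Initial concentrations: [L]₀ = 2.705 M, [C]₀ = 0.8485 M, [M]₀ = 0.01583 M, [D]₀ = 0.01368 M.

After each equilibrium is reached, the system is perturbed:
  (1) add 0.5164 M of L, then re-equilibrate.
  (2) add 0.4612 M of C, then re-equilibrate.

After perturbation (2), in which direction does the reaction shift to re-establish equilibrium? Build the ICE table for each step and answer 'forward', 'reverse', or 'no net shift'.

Direction: reverse

Q₀ = 9.1240e-07 vs Keq = 11.98 ⇒ Q<K, forward
Step 1:
                    L           C           M           D
  init          2.705      0.8485     0.01583     0.01368
  Δ           -0.9043       1.809       1.809      0.9043
  eq            1.801       2.657       1.824       0.918
  solve Keq expr → x = 0.9043; check Q = 11.98
Then add 0.5164 M of L.
Step 2:
                    L           C           M           D
  init          2.317       2.657       1.824       0.918
  Δ          -0.04934     0.09867     0.09867     0.04934
  eq            2.268       2.756       1.923      0.9673
  solve Keq expr → x = 0.04934; check Q = 11.98
Then add 0.4612 M of C.
Step 3:
                    L           C           M           D
  init          2.268       3.217       1.923      0.9673
  Δ           0.06286     -0.1257     -0.1257    -0.06286
  eq            2.331       3.091       1.797      0.9045
  solve Keq expr → x = -0.06286; check Q = 11.98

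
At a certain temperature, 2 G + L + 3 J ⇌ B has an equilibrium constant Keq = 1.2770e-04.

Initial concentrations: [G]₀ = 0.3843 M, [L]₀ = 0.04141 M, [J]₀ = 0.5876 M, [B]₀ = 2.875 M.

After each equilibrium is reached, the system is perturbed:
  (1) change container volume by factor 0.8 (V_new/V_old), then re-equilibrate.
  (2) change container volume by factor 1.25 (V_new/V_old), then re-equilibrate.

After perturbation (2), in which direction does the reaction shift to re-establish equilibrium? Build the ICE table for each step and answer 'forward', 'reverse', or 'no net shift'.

Q₀ = 2317 vs Keq = 1.2770e-04 ⇒ Q>K, reverse
Step 1:
                   G          L          J          B
  init        0.3843    0.04141     0.5876      2.875
  Δ            3.748      1.874      5.623     -1.874
  eq           4.133      1.916       6.21      1.001
  solve Keq expr → x = -1.874; check Q = 1.2770e-04
Then change container volume by factor 0.8 (V_new/V_old).
Step 2:
                   G          L          J          B
  init         5.166      2.395      7.763      1.251
  Δ          -0.6903    -0.3452     -1.036     0.3452
  eq           4.476      2.049      6.727      1.596
  solve Keq expr → x = 0.3452; check Q = 1.2770e-04
Then change container volume by factor 1.25 (V_new/V_old).
Step 3:
                   G          L          J          B
  init         3.581       1.64      5.382      1.277
  Δ           0.5523     0.2761     0.8284    -0.2761
  eq           4.133      1.916       6.21      1.001
  solve Keq expr → x = -0.2761; check Q = 1.2770e-04

Direction: reverse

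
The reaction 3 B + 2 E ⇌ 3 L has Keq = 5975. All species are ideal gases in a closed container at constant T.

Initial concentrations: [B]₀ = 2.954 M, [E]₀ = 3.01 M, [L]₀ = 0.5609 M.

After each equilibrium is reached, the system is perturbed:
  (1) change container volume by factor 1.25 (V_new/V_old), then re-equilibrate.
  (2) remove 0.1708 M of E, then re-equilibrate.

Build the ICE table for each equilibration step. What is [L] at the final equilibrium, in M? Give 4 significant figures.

Q₀ = 7.5560e-04 vs Keq = 5975 ⇒ Q<K, forward
Step 1:
                    B           E           L
  Initial       2.954        3.01      0.5609
  Change       -2.786      -1.857       2.786
  Equil        0.1678       1.153       3.347
  solve Keq expr → x = 0.9287; check Q = 5975
Then change container volume by factor 1.25 (V_new/V_old).
Step 2:
                    B           E           L
  Initial      0.1342       0.922       2.678
  Change      0.01902     0.01268    -0.01902
  Equil        0.1533      0.9347       2.659
  solve Keq expr → x = -0.006341; check Q = 5975
Then remove 0.1708 M of E.
Step 3:
                    B           E           L
  Initial      0.1533      0.7639       2.659
  Change      0.01893     0.01262    -0.01893
  Equil        0.1722      0.7765        2.64
  solve Keq expr → x = -0.00631; check Q = 5975

[L]_eq = 2.64 M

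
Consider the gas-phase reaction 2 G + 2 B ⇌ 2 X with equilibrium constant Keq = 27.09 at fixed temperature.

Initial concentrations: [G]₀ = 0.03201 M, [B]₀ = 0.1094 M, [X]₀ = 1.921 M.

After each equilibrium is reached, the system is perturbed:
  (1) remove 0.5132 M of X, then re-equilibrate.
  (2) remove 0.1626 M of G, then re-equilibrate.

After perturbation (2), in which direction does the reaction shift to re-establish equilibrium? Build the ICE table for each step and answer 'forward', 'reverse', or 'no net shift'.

Direction: reverse

Q₀ = 3.0092e+05 vs Keq = 27.09 ⇒ Q>K, reverse
Step 1:
                  G         B         X
  init      0.03201    0.1094     1.921
  Δ          0.4604    0.4604   -0.4604
  eq         0.4924    0.5698     1.461
  solve Keq expr → x = -0.2302; check Q = 27.09
Then remove 0.5132 M of X.
Step 2:
                  G         B         X
  init       0.4924    0.5698    0.9474
  Δ        -0.08426  -0.08426   0.08426
  eq         0.4082    0.4856     1.032
  solve Keq expr → x = 0.04213; check Q = 27.09
Then remove 0.1626 M of G.
Step 3:
                  G         B         X
  init       0.2456    0.4856     1.032
  Δ         0.07879   0.07879  -0.07879
  eq         0.3244    0.5644    0.9528
  solve Keq expr → x = -0.0394; check Q = 27.09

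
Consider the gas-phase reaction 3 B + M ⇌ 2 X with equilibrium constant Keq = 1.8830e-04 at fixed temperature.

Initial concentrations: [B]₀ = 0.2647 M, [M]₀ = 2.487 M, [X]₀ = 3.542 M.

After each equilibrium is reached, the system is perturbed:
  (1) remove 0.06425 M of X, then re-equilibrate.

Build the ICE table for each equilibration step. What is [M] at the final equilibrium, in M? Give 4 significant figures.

[M]_eq = 4.07 M

Q₀ = 272 vs Keq = 1.8830e-04 ⇒ Q>K, reverse
Step 1:
                   B          M          X
  Initial     0.2647      2.487      3.542
  Change       4.833      1.611     -3.222
  Equil        5.098      4.098     0.3198
  solve Keq expr → x = -1.611; check Q = 1.8830e-04
Then remove 0.06425 M of X.
Step 2:
                   B          M          X
  Initial      5.098      4.098     0.2555
  Change    -0.08311    -0.0277    0.05541
  Equil        5.015       4.07     0.3109
  solve Keq expr → x = 0.0277; check Q = 1.8830e-04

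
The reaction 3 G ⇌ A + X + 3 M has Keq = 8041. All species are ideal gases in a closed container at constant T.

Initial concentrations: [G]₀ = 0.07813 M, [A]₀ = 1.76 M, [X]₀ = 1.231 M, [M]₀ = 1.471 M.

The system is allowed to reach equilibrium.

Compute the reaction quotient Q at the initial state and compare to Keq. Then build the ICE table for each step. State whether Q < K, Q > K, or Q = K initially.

Q₀ = 1.4460e+04 vs Keq = 8041 ⇒ Q>K, reverse
Step 1:
                    G           A           X           M
  init        0.07813        1.76       1.231       1.471
  Δ           0.01564   -0.005214   -0.005214    -0.01564
  eq          0.09377       1.755       1.226       1.455
  solve Keq expr → x = -0.005214; check Q = 8041

Q₀ = 1.4460e+04; Q > K (proceeds reverse)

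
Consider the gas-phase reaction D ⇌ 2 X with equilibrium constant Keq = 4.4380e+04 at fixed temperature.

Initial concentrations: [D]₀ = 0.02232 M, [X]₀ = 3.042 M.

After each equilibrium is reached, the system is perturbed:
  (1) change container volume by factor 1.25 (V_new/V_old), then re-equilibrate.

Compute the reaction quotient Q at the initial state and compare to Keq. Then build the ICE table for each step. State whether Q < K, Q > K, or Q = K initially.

Q₀ = 414.6; Q < K (proceeds forward)

Q₀ = 414.6 vs Keq = 4.4380e+04 ⇒ Q<K, forward
Step 1:
                   D          X
  I          0.02232      3.042
  C         -0.02211    0.04421
  E       2.1462e-04      3.086
  solve Keq expr → x = 0.02211; check Q = 4.4380e+04
Then change container volume by factor 1.25 (V_new/V_old).
Step 2:
                   D          X
  I       1.7169e-04      2.469
  C       -3.4331e-05 6.8662e-05
  E       1.3736e-04      2.469
  solve Keq expr → x = 3.4331e-05; check Q = 4.4380e+04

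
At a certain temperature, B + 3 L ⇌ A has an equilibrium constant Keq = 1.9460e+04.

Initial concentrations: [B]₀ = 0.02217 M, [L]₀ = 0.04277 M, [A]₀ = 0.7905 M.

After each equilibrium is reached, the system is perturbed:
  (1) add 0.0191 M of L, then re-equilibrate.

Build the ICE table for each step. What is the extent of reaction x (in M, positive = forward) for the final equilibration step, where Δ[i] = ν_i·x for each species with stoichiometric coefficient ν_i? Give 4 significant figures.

x = 0.00487 M

Q₀ = 4.5574e+05 vs Keq = 1.9460e+04 ⇒ Q>K, reverse
Step 1:
                    B           L           A
  init        0.02217     0.04277      0.7905
  Δ           0.01873      0.0562    -0.01873
  eq           0.0409     0.09897      0.7718
  solve Keq expr → x = -0.01873; check Q = 1.9460e+04
Then add 0.0191 M of L.
Step 2:
                    B           L           A
  init         0.0409      0.1181      0.7718
  Δ          -0.00487    -0.01461     0.00487
  eq          0.03603      0.1035      0.7766
  solve Keq expr → x = 0.00487; check Q = 1.9460e+04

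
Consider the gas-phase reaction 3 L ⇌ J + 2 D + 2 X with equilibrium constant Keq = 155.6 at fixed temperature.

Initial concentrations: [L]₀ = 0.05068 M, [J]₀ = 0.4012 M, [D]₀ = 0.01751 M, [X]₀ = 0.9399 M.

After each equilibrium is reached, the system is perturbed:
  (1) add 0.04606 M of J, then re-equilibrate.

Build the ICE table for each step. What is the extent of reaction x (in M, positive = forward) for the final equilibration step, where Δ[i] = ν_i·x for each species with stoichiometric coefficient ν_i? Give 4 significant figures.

x = -1.6013e-04 M

Q₀ = 0.8348 vs Keq = 155.6 ⇒ Q<K, forward
Step 1:
                  L         J         D         X
  Initial   0.05068    0.4012   0.01751    0.9399
  Change   -0.03472   0.01157   0.02315   0.02315
  Equil     0.01596    0.4128   0.04066     0.963
  solve Keq expr → x = 0.01157; check Q = 155.6
Then add 0.04606 M of J.
Step 2:
                  L         J         D         X
  Initial   0.01596    0.4588   0.04066     0.963
  Change  4.8039e-04 -1.6013e-04 -3.2026e-04 -3.2026e-04
  Equil     0.01644    0.4587   0.04034    0.9627
  solve Keq expr → x = -1.6013e-04; check Q = 155.6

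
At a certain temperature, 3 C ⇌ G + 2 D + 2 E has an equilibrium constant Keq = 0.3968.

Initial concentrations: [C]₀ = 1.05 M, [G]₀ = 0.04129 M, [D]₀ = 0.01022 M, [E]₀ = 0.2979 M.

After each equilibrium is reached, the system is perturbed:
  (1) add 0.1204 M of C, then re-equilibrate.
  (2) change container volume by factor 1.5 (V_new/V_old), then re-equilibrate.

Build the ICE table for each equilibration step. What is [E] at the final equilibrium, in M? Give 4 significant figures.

Q₀ = 3.3061e-07 vs Keq = 0.3968 ⇒ Q<K, forward
Step 1:
                   C          G          D          E
  init          1.05    0.04129    0.01022     0.2979
  Δ          -0.6451      0.215     0.4301     0.4301
  eq          0.4049     0.2563     0.4403      0.728
  solve Keq expr → x = 0.215; check Q = 0.3968
Then add 0.1204 M of C.
Step 2:
                   C          G          D          E
  init        0.5253     0.2563     0.4403      0.728
  Δ         -0.06502    0.02167    0.04334    0.04334
  eq          0.4603      0.278     0.4836     0.7713
  solve Keq expr → x = 0.02167; check Q = 0.3968
Then change container volume by factor 1.5 (V_new/V_old).
Step 3:
                   C          G          D          E
  init        0.3068     0.1853     0.3224     0.5142
  Δ         -0.04324    0.01441    0.02883    0.02883
  eq          0.2636     0.1997     0.3513      0.543
  solve Keq expr → x = 0.01441; check Q = 0.3968

[E]_eq = 0.543 M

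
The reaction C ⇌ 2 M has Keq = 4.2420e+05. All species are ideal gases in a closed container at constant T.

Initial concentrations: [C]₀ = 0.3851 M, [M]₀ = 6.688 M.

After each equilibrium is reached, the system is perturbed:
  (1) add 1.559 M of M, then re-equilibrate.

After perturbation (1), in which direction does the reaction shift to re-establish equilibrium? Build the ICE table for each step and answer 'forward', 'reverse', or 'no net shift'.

Direction: reverse

Q₀ = 116.1 vs Keq = 4.2420e+05 ⇒ Q<K, forward
Step 1:
                    C           M
  Initial      0.3851       6.688
  Change       -0.385      0.7699
  Equil    1.3112e-04       7.458
  solve Keq expr → x = 0.385; check Q = 4.2420e+05
Then add 1.559 M of M.
Step 2:
                    C           M
  Initial  1.3112e-04       9.017
  Change   6.0543e-05 -1.2109e-04
  Equil    1.9166e-04       9.017
  solve Keq expr → x = -6.0543e-05; check Q = 4.2420e+05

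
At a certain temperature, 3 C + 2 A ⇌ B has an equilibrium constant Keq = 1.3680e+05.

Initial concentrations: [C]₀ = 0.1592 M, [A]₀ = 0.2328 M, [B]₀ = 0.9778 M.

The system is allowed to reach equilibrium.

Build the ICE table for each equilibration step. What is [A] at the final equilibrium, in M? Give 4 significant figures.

Q₀ = 4472 vs Keq = 1.3680e+05 ⇒ Q<K, forward
Step 1:
                    C           A           B
  Initial      0.1592      0.2328      0.9778
  Change     -0.09553    -0.06369     0.03184
  Equil       0.06367      0.1691        1.01
  solve Keq expr → x = 0.03184; check Q = 1.3680e+05

[A]_eq = 0.1691 M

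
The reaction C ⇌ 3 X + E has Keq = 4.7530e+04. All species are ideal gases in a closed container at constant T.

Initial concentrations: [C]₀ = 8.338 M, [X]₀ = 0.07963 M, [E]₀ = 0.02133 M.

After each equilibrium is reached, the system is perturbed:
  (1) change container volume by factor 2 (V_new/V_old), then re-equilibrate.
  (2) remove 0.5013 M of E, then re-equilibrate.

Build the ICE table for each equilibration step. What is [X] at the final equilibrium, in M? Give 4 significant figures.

[X]_eq = 12.15 M

Q₀ = 1.2917e-06 vs Keq = 4.7530e+04 ⇒ Q<K, forward
Step 1:
                  C         X         E
  I           8.338   0.07963   0.02133
  C          -6.974     20.92     6.974
  E           1.364        21     6.996
  solve Keq expr → x = 6.974; check Q = 4.7530e+04
Then change container volume by factor 2 (V_new/V_old).
Step 2:
                  C         X         E
  I          0.6818      10.5     3.498
  C         -0.5317     1.595    0.5317
  E          0.1501      12.1      4.03
  solve Keq expr → x = 0.5317; check Q = 4.7530e+04
Then remove 0.5013 M of E.
Step 3:
                  C         X         E
  I          0.1501      12.1     3.528
  C        -0.01644   0.04931   0.01644
  E          0.1336     12.15     3.545
  solve Keq expr → x = 0.01644; check Q = 4.7530e+04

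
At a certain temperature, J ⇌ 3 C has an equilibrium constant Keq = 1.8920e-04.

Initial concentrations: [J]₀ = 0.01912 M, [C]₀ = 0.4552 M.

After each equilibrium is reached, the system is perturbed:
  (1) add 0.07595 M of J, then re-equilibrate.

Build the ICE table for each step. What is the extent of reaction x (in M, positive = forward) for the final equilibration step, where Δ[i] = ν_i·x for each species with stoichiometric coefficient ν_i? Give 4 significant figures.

x = 0.00141 M

Q₀ = 4.933 vs Keq = 1.8920e-04 ⇒ Q>K, reverse
Step 1:
                  J         C
  init      0.01912    0.4552
  Δ          0.1413    -0.424
  eq         0.1605    0.0312
  solve Keq expr → x = -0.1413; check Q = 1.8920e-04
Then add 0.07595 M of J.
Step 2:
                  J         C
  init       0.2364    0.0312
  Δ        -0.00141  0.004231
  eq          0.235   0.03543
  solve Keq expr → x = 0.00141; check Q = 1.8920e-04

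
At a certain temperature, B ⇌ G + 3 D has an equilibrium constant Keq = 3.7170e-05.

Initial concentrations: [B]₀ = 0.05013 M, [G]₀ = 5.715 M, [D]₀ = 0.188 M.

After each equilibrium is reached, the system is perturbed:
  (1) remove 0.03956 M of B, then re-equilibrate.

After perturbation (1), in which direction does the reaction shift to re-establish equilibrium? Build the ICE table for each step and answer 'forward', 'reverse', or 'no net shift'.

Direction: reverse

Q₀ = 0.7575 vs Keq = 3.7170e-05 ⇒ Q>K, reverse
Step 1:
                    B           G           D
  I           0.05013       5.715       0.188
  C           0.05968    -0.05968      -0.179
  E            0.1098       5.655     0.00897
  solve Keq expr → x = -0.05968; check Q = 3.7170e-05
Then remove 0.03956 M of B.
Step 2:
                    B           G           D
  I           0.07025       5.655     0.00897
  C        4.0861e-04 -4.0861e-04   -0.001226
  E           0.07066       5.655    0.007744
  solve Keq expr → x = -4.0861e-04; check Q = 3.7170e-05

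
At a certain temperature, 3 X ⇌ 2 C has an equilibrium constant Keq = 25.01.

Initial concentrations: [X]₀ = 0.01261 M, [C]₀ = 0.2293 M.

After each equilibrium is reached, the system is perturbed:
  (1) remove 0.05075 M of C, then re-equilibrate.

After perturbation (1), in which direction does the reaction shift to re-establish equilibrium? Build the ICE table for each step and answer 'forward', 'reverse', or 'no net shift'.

Q₀ = 2.6222e+04 vs Keq = 25.01 ⇒ Q>K, reverse
Step 1:
                  X         C
  Initial   0.01261    0.2293
  Change     0.0916  -0.06107
  Equil      0.1042    0.1682
  solve Keq expr → x = -0.03053; check Q = 25.01
Then remove 0.05075 M of C.
Step 2:
                  X         C
  Initial    0.1042    0.1175
  Change   -0.01699   0.01133
  Equil     0.08722    0.1288
  solve Keq expr → x = 0.005664; check Q = 25.01

Direction: forward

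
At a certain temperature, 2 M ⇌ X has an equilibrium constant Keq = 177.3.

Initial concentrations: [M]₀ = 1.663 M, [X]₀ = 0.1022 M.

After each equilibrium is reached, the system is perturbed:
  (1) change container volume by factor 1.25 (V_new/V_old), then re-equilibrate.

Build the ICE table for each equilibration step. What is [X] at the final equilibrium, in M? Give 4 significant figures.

[X]_eq = 0.7152 M

Q₀ = 0.03695 vs Keq = 177.3 ⇒ Q<K, forward
Step 1:
                    M           X
  init          1.663      0.1022
  Δ            -1.592      0.7959
  eq          0.07117      0.8981
  solve Keq expr → x = 0.7959; check Q = 177.3
Then change container volume by factor 1.25 (V_new/V_old).
Step 2:
                    M           X
  init        0.05694      0.7185
  Δ          0.006575   -0.003287
  eq          0.06351      0.7152
  solve Keq expr → x = -0.003287; check Q = 177.3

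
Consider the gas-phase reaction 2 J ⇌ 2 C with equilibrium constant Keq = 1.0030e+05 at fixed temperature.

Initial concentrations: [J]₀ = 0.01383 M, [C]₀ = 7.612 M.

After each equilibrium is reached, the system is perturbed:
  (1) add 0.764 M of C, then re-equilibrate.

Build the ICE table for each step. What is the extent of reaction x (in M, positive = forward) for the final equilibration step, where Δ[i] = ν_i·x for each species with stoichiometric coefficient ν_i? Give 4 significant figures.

Q₀ = 3.0294e+05 vs Keq = 1.0030e+05 ⇒ Q>K, reverse
Step 1:
                  J         C
  I         0.01383     7.612
  C         0.01017  -0.01017
  E           0.024     7.602
  solve Keq expr → x = -0.005087; check Q = 1.0030e+05
Then add 0.764 M of C.
Step 2:
                  J         C
  I           0.024     8.366
  C        0.002405 -0.002405
  E         0.02641     8.363
  solve Keq expr → x = -0.001202; check Q = 1.0030e+05

x = -0.001202 M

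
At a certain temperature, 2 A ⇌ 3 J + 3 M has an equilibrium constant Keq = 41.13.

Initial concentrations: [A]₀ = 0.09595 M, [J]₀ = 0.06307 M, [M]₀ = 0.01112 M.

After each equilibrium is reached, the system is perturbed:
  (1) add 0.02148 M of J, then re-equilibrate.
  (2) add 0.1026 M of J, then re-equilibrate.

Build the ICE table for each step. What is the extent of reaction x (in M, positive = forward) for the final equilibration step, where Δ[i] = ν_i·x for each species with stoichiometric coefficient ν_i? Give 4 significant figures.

x = -3.6629e-04 M

Q₀ = 3.7471e-08 vs Keq = 41.13 ⇒ Q<K, forward
Step 1:
                  A         J         M
  Initial   0.09595   0.06307   0.01112
  Change   -0.09507    0.1426    0.1426
  Equil   8.7669e-04    0.2057    0.1537
  solve Keq expr → x = 0.04754; check Q = 41.13
Then add 0.02148 M of J.
Step 2:
                  A         J         M
  Initial 8.7669e-04    0.2272    0.1537
  Change  1.3743e-04 -2.0615e-04 -2.0615e-04
  Equil    0.001014     0.227    0.1535
  solve Keq expr → x = -6.8716e-05; check Q = 41.13
Then add 0.1026 M of J.
Step 3:
                  A         J         M
  Initial  0.001014    0.3296    0.1535
  Change  7.3258e-04 -0.001099 -0.001099
  Equil    0.001747    0.3285    0.1524
  solve Keq expr → x = -3.6629e-04; check Q = 41.13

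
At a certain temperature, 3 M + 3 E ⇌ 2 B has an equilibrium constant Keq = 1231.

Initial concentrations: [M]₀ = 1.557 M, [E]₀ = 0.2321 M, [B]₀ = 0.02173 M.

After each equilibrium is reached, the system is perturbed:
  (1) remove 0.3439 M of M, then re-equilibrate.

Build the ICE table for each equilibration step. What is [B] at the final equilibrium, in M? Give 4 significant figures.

Q₀ = 0.01001 vs Keq = 1231 ⇒ Q<K, forward
Step 1:
                    M           E           B
  Initial       1.557      0.2321     0.02173
  Change      -0.2114     -0.2114       0.141
  Equil         1.346     0.02067      0.1627
  solve Keq expr → x = 0.07048; check Q = 1231
Then remove 0.3439 M of M.
Step 2:
                    M           E           B
  Initial       1.002     0.02067      0.1627
  Change     0.006431    0.006431   -0.004287
  Equil         1.008      0.0271      0.1584
  solve Keq expr → x = -0.002144; check Q = 1231

[B]_eq = 0.1584 M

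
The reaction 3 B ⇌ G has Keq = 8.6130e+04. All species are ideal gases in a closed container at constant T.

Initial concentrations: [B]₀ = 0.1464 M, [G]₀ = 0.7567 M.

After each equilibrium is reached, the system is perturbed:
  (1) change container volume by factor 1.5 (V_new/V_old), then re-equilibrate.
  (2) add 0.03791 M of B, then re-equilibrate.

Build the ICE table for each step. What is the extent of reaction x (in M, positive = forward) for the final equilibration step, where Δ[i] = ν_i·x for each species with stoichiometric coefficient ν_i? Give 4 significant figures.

Q₀ = 241.2 vs Keq = 8.6130e+04 ⇒ Q<K, forward
Step 1:
                  B         G
  I          0.1464    0.7567
  C         -0.1254    0.0418
  E         0.02101    0.7985
  solve Keq expr → x = 0.0418; check Q = 8.6130e+04
Then change container volume by factor 1.5 (V_new/V_old).
Step 2:
                  B         G
  I           0.014    0.5323
  C         0.00433 -0.001443
  E         0.01834    0.5309
  solve Keq expr → x = -0.001443; check Q = 8.6130e+04
Then add 0.03791 M of B.
Step 3:
                  B         G
  I         0.05625    0.5309
  C        -0.03777   0.01259
  E         0.01848    0.5435
  solve Keq expr → x = 0.01259; check Q = 8.6130e+04

x = 0.01259 M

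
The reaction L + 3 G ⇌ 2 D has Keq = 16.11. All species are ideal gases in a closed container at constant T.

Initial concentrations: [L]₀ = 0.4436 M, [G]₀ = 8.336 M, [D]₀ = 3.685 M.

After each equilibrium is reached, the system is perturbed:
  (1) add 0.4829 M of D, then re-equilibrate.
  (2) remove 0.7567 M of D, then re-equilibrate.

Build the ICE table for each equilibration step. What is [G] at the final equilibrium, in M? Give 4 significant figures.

Q₀ = 0.05285 vs Keq = 16.11 ⇒ Q<K, forward
Step 1:
                  L         G         D
  I          0.4436     8.336     3.685
  C         -0.4399     -1.32    0.8797
  E        0.003744     7.016     4.565
  solve Keq expr → x = 0.4399; check Q = 16.11
Then add 0.4829 M of D.
Step 2:
                  L         G         D
  I        0.003744     7.016     5.048
  C       8.2630e-04  0.002479 -0.001653
  E        0.004571     7.019     5.046
  solve Keq expr → x = -8.2630e-04; check Q = 16.11
Then remove 0.7567 M of D.
Step 3:
                  L         G         D
  I        0.004571     7.019     4.289
  C       -0.001259 -0.003777  0.002518
  E        0.003312     7.015     4.292
  solve Keq expr → x = 0.001259; check Q = 16.11

[G]_eq = 7.015 M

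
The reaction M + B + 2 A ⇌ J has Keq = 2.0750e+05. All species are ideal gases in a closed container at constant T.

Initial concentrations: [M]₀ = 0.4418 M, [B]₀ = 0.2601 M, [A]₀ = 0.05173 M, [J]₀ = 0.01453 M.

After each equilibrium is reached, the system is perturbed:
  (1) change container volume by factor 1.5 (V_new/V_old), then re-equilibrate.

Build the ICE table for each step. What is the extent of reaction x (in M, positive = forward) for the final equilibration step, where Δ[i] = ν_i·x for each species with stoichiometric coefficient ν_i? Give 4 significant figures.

x = -3.8228e-04 M

Q₀ = 47.25 vs Keq = 2.0750e+05 ⇒ Q<K, forward
Step 1:
                    M           B           A           J
  I            0.4418      0.2601     0.05173     0.01453
  C          -0.02517    -0.02517    -0.05033     0.02517
  E            0.4166      0.2349    0.001398      0.0397
  solve Keq expr → x = 0.02517; check Q = 2.0750e+05
Then change container volume by factor 1.5 (V_new/V_old).
Step 2:
                    M           B           A           J
  I            0.2778      0.1566  9.3201e-04     0.02646
  C        3.8228e-04  3.8228e-04  7.6456e-04 -3.8228e-04
  E            0.2781       0.157    0.001697     0.02608
  solve Keq expr → x = -3.8228e-04; check Q = 2.0750e+05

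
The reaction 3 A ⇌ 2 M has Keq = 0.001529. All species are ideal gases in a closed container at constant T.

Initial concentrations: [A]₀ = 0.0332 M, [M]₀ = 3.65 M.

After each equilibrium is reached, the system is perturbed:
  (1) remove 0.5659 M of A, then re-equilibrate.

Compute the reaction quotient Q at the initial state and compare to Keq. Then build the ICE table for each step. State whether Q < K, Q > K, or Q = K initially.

Q₀ = 3.6406e+05 vs Keq = 0.001529 ⇒ Q>K, reverse
Step 1:
                  A         M
  init       0.0332      3.65
  Δ           4.843    -3.229
  eq          4.877    0.4211
  solve Keq expr → x = -1.614; check Q = 0.001529
Then remove 0.5659 M of A.
Step 2:
                  A         M
  init        4.311    0.4211
  Δ         0.09014  -0.06009
  eq          4.401     0.361
  solve Keq expr → x = -0.03005; check Q = 0.001529

Q₀ = 3.6406e+05; Q > K (proceeds reverse)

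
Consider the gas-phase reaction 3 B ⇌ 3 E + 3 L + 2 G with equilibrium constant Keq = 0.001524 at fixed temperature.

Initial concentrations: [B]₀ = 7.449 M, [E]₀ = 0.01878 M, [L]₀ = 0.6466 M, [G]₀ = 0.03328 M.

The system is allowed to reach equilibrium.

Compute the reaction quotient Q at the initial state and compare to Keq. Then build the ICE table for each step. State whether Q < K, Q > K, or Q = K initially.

Q₀ = 4.7981e-12; Q < K (proceeds forward)

Q₀ = 4.7981e-12 vs Keq = 0.001524 ⇒ Q<K, forward
Step 1:
                  B         E         L         G
  I           7.449   0.01878    0.6466   0.03328
  C         -0.7798    0.7798    0.7798    0.5198
  E           6.669    0.7985     1.426    0.5531
  solve Keq expr → x = 0.2599; check Q = 0.001524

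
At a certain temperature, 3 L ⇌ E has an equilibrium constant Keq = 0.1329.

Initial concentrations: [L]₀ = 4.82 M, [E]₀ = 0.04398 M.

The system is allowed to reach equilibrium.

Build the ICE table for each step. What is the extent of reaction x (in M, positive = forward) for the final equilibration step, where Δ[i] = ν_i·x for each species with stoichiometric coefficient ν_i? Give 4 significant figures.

x = 0.9539 M

Q₀ = 3.9275e-04 vs Keq = 0.1329 ⇒ Q<K, forward
Step 1:
                   L          E
  I             4.82    0.04398
  C           -2.862     0.9539
  E            1.958     0.9979
  solve Keq expr → x = 0.9539; check Q = 0.1329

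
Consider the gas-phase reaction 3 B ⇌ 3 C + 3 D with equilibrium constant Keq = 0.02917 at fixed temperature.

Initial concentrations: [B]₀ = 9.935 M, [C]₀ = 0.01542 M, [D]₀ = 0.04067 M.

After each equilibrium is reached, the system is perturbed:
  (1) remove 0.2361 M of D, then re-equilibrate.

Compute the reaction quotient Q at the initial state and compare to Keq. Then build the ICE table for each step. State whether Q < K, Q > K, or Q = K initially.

Q₀ = 2.5152e-13; Q < K (proceeds forward)

Q₀ = 2.5152e-13 vs Keq = 0.02917 ⇒ Q<K, forward
Step 1:
                   B          C          D
  I            9.935    0.01542    0.04067
  C           -1.576      1.576      1.576
  E            8.359      1.592      1.617
  solve Keq expr → x = 0.5254; check Q = 0.02917
Then remove 0.2361 M of D.
Step 2:
                   B          C          D
  I            8.359      1.592      1.381
  C          -0.1108     0.1108     0.1108
  E            8.248      1.702      1.491
  solve Keq expr → x = 0.03694; check Q = 0.02917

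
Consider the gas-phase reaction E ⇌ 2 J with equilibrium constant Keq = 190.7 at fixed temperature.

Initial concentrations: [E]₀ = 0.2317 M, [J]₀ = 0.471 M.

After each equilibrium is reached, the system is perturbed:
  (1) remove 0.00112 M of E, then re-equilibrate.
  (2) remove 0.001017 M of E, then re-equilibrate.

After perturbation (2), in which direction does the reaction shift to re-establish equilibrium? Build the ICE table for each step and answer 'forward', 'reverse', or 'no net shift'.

Direction: reverse

Q₀ = 0.9574 vs Keq = 190.7 ⇒ Q<K, forward
Step 1:
                   E          J
  Initial     0.2317      0.471
  Change     -0.2272     0.4544
  Equil     0.004491     0.9254
  solve Keq expr → x = 0.2272; check Q = 190.7
Then remove 0.00112 M of E.
Step 2:
                   E          J
  Initial   0.003371     0.9254
  Change    0.001099  -0.002197
  Equil      0.00447     0.9232
  solve Keq expr → x = -0.001099; check Q = 190.7
Then remove 0.001017 M of E.
Step 3:
                   E          J
  Initial   0.003453     0.9232
  Change  9.9770e-04  -0.001995
  Equil      0.00445     0.9212
  solve Keq expr → x = -9.9770e-04; check Q = 190.7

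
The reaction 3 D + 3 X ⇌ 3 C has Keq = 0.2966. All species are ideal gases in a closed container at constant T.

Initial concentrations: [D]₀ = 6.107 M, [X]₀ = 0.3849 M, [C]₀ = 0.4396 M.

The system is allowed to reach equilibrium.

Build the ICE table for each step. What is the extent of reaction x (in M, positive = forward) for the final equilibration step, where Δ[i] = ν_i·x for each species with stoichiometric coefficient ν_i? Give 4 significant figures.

Q₀ = 0.006541 vs Keq = 0.2966 ⇒ Q<K, forward
Step 1:
                    D           X           C
  init          6.107      0.3849      0.4396
  Δ           -0.2176     -0.2176      0.2176
  eq            5.889      0.1673      0.6572
  solve Keq expr → x = 0.07253; check Q = 0.2966

x = 0.07253 M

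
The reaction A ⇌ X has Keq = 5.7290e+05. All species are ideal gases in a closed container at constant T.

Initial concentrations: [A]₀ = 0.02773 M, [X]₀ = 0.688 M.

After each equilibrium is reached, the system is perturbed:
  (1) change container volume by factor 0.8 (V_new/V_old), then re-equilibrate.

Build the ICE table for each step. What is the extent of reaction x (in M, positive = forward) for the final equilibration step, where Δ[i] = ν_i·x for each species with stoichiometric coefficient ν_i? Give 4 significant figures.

x = 0 M

Q₀ = 24.81 vs Keq = 5.7290e+05 ⇒ Q<K, forward
Step 1:
                  A         X
  init      0.02773     0.688
  Δ        -0.02773   0.02773
  eq      1.2493e-06    0.7157
  solve Keq expr → x = 0.02773; check Q = 5.7290e+05
Then change container volume by factor 0.8 (V_new/V_old).
Step 2:
                  A         X
  init    1.5616e-06    0.8947
  Δ               0         0
  eq      1.5616e-06    0.8947
  solve Keq expr → x = 0; check Q = 5.7290e+05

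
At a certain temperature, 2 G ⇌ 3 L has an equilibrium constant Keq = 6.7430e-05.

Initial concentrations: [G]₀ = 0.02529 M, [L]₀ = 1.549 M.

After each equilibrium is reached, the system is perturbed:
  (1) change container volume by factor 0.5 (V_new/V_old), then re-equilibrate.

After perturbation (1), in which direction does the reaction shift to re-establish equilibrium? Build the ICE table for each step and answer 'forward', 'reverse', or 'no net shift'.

Q₀ = 5811 vs Keq = 6.7430e-05 ⇒ Q>K, reverse
Step 1:
                  G         L
  init      0.02529     1.549
  Δ           1.005    -1.507
  eq           1.03   0.04152
  solve Keq expr → x = -0.5025; check Q = 6.7430e-05
Then change container volume by factor 0.5 (V_new/V_old).
Step 2:
                  G         L
  init        2.061   0.08304
  Δ         0.01126  -0.01689
  eq          2.072   0.06615
  solve Keq expr → x = -0.00563; check Q = 6.7430e-05

Direction: reverse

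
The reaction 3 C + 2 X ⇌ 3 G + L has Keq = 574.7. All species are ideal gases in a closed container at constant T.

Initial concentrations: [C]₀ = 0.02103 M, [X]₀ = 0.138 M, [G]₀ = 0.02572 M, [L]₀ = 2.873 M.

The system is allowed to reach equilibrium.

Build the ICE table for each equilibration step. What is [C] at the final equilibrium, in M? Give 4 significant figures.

[C]_eq = 0.01835 M

Q₀ = 276 vs Keq = 574.7 ⇒ Q<K, forward
Step 1:
                  C         X         G         L
  init      0.02103     0.138   0.02572     2.873
  Δ       -0.002683 -0.001789  0.002683 8.9433e-04
  eq        0.01835    0.1362    0.0284     2.874
  solve Keq expr → x = 8.9433e-04; check Q = 574.7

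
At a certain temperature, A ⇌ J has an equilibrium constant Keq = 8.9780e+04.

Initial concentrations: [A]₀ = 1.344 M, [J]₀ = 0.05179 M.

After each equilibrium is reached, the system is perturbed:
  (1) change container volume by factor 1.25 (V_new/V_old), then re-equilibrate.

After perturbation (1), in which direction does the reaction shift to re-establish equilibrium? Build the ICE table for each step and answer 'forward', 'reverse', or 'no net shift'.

Direction: no net shift

Q₀ = 0.03853 vs Keq = 8.9780e+04 ⇒ Q<K, forward
Step 1:
                  A         J
  I           1.344   0.05179
  C          -1.344     1.344
  E       1.5547e-05     1.396
  solve Keq expr → x = 1.344; check Q = 8.9780e+04
Then change container volume by factor 1.25 (V_new/V_old).
Step 2:
                  A         J
  I       1.2437e-05     1.117
  C               0         0
  E       1.2437e-05     1.117
  solve Keq expr → x = 0; check Q = 8.9780e+04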